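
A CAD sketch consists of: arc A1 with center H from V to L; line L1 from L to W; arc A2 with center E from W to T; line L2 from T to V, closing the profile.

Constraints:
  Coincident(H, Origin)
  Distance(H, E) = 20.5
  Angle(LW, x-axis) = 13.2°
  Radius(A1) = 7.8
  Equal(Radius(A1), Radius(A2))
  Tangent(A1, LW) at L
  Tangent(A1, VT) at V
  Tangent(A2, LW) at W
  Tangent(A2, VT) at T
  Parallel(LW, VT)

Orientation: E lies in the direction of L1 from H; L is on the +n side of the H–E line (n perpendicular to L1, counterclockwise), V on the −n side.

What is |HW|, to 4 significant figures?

21.93

The slot axis is L1's direction at 13.2°, so u = (cos 13.2°, sin 13.2°) = (0.9736, 0.2284) and n = (−sin 13.2°, cos 13.2°) = (-0.2284, 0.9736). H is at the origin and E lies 20.5 along u from H, so E = 20.5·u = (19.96, 4.681). Tangency of A1 to both parallel lines with radius 7.8 puts L and V at H ± 7.8·n: L = (-1.781, 7.594), V = (1.781, -7.594). Equal radii place W and T the same way about E: W = E + 7.8·n = (18.18, 12.28), T = E − 7.8·n = (21.74, -2.913). Then |HW| = |W − H| = 21.93.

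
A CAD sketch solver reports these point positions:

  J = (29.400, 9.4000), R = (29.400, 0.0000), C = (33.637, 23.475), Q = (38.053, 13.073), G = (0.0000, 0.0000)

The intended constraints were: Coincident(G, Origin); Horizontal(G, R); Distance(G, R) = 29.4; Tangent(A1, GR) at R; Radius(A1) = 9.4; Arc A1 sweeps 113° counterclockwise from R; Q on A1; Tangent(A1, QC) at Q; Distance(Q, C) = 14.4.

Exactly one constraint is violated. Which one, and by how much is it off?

Distance(Q, C) = 14.4 — off by 3.10.

G = (0.00, 0.00) ✓; G.y = 0.00, R.y = 0.00 ✓; |GR| = 29.40 ✓; ∠(JR, RG) = 90.00° ✓; |JR| = 9.400 ✓; bearing(J→Q) − bearing(J→R) = 113.0° ✓; |JQ| = 9.400 ✓; ∠(JQ, QC) = 90.00° ✓; |QC| = 11.30 ✗.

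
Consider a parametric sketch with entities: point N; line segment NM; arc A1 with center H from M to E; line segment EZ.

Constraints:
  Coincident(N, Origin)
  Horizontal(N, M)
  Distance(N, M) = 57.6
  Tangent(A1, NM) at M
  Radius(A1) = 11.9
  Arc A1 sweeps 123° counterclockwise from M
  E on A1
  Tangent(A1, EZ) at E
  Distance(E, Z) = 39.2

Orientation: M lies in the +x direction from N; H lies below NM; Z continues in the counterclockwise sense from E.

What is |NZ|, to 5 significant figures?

85.931

N is at the origin; N and M share the same y with |NM| = 57.6 and M on the +x side, so M = (57.600, 0.0000). Since A1 is tangent to NM there, HM ⟂ NM, so H = M + (0, -11.9) = (57.600, -11.900). On A1, M sits at bearing 90° from H; a 123° counterclockwise sweep puts E at bearing 213°, so E = H + 11.9·(cos 213°, sin 213°) = (47.620, -18.381). The tangent condition forces HE to be normal to EZ, so EZ runs along (−sin 213°, cos 213°); with |EZ| = 39.2, Z = (68.970, -51.257). Then |NZ| = |Z − N| = 85.931.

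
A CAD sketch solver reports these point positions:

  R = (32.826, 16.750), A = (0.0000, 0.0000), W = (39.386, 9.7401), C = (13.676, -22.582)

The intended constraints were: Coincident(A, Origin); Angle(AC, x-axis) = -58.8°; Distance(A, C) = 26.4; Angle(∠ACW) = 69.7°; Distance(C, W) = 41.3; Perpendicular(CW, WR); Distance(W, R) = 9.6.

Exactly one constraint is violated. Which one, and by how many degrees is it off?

Perpendicular(CW, WR) — off by 8.40°.

A = (0.00, 0.00) ✓; AC at -58.80° ✓; |AC| = 26.40 ✓; ∠ACW = 69.70° ✓; |CW| = 41.30 ✓; ∠(CW, WR) = 81.60° ✗; |WR| = 9.601 ✓.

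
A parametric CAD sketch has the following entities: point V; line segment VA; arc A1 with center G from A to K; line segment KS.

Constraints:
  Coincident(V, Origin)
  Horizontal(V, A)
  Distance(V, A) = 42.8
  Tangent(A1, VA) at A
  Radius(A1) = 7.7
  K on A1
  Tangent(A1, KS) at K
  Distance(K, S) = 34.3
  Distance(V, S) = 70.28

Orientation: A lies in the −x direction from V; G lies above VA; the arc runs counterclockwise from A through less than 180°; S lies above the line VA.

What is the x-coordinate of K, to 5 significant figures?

-36.800

Checks: |GK| = 7.700 ✓; ∠(GK, KS) = 90.00° ✓; |KS| = 34.30 ✓; |VS| = 70.28 ✓.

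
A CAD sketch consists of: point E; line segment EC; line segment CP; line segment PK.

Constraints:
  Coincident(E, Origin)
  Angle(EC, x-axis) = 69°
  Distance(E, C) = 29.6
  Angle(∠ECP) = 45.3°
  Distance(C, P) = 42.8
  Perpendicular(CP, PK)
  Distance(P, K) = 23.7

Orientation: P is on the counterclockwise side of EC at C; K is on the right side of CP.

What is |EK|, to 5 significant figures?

49.847

E is at the origin; EC runs at 69.0° with length 29.6, so C = 29.6·(cos 69.0°, sin 69.0°) = (10.608, 27.634). ∠ECP = 45.3°, so CP runs at 69.0° + (180° − 45.3°) = 203.70° from the x-axis; with |CP| = 42.8, P = C + 42.8·(cos 203.70°, sin 203.70°) = (-28.583, 10.431). The perpendicularity gives PK at right angles to CP; with |PK| = 23.7 on the right of CP, K = P + 23.7·(-0.40195, 0.91566) = (-38.109, 32.132). Then |EK| = |K − E| = 49.847.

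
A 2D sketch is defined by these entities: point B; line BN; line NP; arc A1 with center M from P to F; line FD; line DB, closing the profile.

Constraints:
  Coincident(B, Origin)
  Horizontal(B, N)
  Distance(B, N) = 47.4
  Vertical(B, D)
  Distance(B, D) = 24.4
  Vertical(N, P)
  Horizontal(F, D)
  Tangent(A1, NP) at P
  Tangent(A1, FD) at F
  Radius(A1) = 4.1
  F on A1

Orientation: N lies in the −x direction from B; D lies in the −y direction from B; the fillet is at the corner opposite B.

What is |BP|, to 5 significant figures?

51.564

B is at the origin; B and N share the same y with |BN| = 47.4 and N on the −x side, so N = (-47.400, 0.0000). BD is vertical with |BD| = 24.4 and D on the −y side, so D = (0.0000, -24.400). The virtual corner opposite B is at (-47.400, -24.400). A1 meets NP tangentially, so MP is at right angles to NP and since A1 is tangent to FD there, MF ⟂ FD, with radius 4.1, so the center M sits 4.1 in from both sides at M = (-43.300, -20.300). That places the tangent points at P = (-47.400, -20.300) on NP and F = (-43.300, -24.400) on FD. Then |BP| = |P − B| = 51.564.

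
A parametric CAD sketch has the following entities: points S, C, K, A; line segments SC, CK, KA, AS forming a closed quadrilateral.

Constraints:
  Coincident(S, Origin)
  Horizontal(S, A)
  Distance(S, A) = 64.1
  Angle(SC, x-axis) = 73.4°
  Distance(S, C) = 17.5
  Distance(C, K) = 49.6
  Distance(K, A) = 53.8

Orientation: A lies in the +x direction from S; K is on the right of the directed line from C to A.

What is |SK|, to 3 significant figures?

36.4

Checks: |CK| = 49.60 ✓; |KA| = 53.80 ✓.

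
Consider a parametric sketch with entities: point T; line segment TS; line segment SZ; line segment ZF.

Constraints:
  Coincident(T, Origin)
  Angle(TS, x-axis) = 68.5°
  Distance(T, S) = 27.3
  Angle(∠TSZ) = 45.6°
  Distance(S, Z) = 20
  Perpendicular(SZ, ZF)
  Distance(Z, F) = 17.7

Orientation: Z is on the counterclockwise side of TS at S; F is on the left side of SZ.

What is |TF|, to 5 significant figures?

2.0167

T is at the origin; TS runs at 68.5° with length 27.3, so S = 27.3·(cos 68.5°, sin 68.5°) = (10.005, 25.400). ∠TSZ = 45.6°, so SZ runs at 68.5° + (180° − 45.6°) = 202.90° from the x-axis; with |SZ| = 20.0, Z = S + 20.0·(cos 202.90°, sin 202.90°) = (-8.4182, 17.618). The perpendicularity gives ZF at right angles to SZ; with |ZF| = 17.7 on the left of SZ, F = Z + 17.7·(0.38912, -0.92119) = (-1.5307, 1.3129). Then |TF| = |F − T| = 2.0167.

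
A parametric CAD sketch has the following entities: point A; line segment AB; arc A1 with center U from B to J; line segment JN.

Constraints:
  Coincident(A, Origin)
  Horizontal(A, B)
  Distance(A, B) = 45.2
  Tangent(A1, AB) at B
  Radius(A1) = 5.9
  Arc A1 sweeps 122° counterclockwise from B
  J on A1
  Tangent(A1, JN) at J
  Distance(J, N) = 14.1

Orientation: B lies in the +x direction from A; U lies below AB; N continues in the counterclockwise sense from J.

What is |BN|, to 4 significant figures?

21.13

A is at the origin; AB is horizontal with |AB| = 45.2 and B on the +x side, so B = (45.20, 0.000). A1 meets AB tangentially, so UB is at right angles to AB, so U = B + (0, -5.9) = (45.20, -5.900). On A1, B sits at bearing 90° from U; a 122° counterclockwise sweep puts J at bearing 212°, so J = U + 5.9·(cos 212°, sin 212°) = (40.20, -9.027). The tangent condition forces UJ to be normal to JN, so JN runs along (−sin 212°, cos 212°); with |JN| = 14.1, N = (47.67, -20.98). Then |BN| = |N − B| = 21.13.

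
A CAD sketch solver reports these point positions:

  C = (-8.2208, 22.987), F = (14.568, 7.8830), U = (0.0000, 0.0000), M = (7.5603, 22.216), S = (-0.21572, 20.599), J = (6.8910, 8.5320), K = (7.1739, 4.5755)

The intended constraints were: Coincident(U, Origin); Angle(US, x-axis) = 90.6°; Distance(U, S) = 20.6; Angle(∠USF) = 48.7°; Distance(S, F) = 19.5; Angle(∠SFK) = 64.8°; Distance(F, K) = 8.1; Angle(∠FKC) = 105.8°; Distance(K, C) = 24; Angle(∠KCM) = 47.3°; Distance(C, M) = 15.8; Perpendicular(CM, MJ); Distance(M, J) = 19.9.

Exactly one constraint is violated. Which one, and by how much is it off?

Distance(M, J) = 19.9 — off by 6.20.

U = (0.00, 0.00) ✓; US at 90.60° ✓; |US| = 20.60 ✓; ∠USF = 48.70° ✓; |SF| = 19.50 ✓; ∠SFK = 64.80° ✓; |FK| = 8.100 ✓; ∠FKC = 105.8° ✓; |KC| = 24.00 ✓; ∠KCM = 47.30° ✓; |CM| = 15.80 ✓; ∠(CM, MJ) = 90.00° ✓; |MJ| = 13.70 ✗.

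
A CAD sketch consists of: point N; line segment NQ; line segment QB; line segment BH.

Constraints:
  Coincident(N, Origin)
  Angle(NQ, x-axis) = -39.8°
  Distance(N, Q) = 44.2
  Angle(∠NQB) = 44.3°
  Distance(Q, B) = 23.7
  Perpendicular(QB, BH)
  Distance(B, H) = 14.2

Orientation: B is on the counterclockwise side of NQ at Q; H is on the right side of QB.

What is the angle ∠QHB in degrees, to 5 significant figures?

59.072°

N is at the origin; NQ runs at -39.8° with length 44.2, so Q = 44.2·(cos -39.8°, sin -39.8°) = (33.958, -28.293). ∠NQB = 44.3°, so QB runs at -39.8° + (180° − 44.3°) = 95.900° from the x-axis; with |QB| = 23.7, B = Q + 23.7·(cos 95.900°, sin 95.900°) = (31.522, -4.7184). The perpendicularity gives BH at right angles to QB; with |BH| = 14.2 on the right of QB, H = B + 14.2·(0.99470, 0.10279) = (45.647, -3.2587). Then cos ∠QHB = HQ·HB / (|HQ||HB|), giving 59.072°.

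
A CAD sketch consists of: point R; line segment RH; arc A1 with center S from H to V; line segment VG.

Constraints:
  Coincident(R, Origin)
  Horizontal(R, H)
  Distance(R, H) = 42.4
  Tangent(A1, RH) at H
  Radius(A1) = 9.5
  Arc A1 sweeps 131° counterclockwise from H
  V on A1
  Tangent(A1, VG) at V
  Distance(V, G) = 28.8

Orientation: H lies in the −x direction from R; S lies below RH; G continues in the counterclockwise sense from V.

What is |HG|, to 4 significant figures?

39.26

R is at the origin; RH is horizontal with |RH| = 42.4 and H on the −x side, so H = (-42.40, 0.000). The tangent condition forces SH to be normal to RH, so S = H + (0, -9.5) = (-42.40, -9.500). On A1, H sits at bearing 90° from S; a 131° counterclockwise sweep puts V at bearing 221°, so V = S + 9.5·(cos 221°, sin 221°) = (-49.57, -15.73). Tangency of A1 to VG means the radius SV is perpendicular to VG, so VG runs along (−sin 221°, cos 221°); with |VG| = 28.8, G = (-30.68, -37.47). Then |HG| = |G − H| = 39.26.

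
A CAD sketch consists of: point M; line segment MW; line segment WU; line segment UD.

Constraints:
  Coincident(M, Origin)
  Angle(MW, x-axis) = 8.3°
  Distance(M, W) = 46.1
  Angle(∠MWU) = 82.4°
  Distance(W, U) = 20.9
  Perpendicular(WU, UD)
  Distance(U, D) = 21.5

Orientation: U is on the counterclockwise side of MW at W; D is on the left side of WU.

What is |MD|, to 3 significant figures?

28.4

M is at the origin; MW runs at 8.3° with length 46.1, so W = 46.1·(cos 8.3°, sin 8.3°) = (45.6, 6.65). ∠MWU = 82.4°, so WU runs at 8.3° + (180° − 82.4°) = 106° from the x-axis; with |WU| = 20.9, U = W + 20.9·(cos 106°, sin 106°) = (39.9, 26.8). WU is perpendicular to UD; with |UD| = 21.5 on the left of WU, D = U + 21.5·(-0.962, -0.274) = (19.2, 20.9). Then |MD| = |D − M| = 28.4.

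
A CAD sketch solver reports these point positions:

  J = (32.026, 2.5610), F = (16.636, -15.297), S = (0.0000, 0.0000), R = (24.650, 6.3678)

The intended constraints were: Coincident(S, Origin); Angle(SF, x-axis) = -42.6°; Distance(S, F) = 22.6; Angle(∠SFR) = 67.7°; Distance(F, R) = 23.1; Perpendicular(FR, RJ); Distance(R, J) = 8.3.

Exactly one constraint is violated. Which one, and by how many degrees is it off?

Perpendicular(FR, RJ) — off by 7.00°.

S = (0.00, 0.00) ✓; SF at -42.60° ✓; |SF| = 22.60 ✓; ∠SFR = 67.70° ✓; |FR| = 23.10 ✓; ∠(FR, RJ) = 97.00° ✗; |RJ| = 8.300 ✓.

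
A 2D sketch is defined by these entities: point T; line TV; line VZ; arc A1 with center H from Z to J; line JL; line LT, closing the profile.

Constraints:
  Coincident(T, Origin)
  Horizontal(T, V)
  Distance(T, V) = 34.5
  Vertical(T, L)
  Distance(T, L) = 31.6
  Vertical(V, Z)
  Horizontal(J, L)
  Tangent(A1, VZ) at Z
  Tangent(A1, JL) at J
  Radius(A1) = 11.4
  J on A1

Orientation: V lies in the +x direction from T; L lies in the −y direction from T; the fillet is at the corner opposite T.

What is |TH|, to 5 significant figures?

30.686

T is at the origin; T and V share the same y with |TV| = 34.5 and V on the +x side, so V = (34.500, 0.0000). T and L share the same x with |TL| = 31.6 and L on the −y side, so L = (0.0000, -31.600). The virtual corner opposite T is at (34.500, -31.600). Since A1 is tangent to VZ there, HZ ⟂ VZ and tangency of A1 to JL means the radius HJ is perpendicular to JL, with radius 11.4, so the center H sits 11.4 in from both sides at H = (23.100, -20.200). Then |TH| = |H − T| = 30.686.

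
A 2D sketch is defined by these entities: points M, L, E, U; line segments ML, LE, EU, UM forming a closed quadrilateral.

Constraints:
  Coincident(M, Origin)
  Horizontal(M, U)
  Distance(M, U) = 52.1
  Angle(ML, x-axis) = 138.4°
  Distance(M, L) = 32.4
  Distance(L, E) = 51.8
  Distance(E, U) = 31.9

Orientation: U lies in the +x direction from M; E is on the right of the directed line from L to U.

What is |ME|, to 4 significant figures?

21.03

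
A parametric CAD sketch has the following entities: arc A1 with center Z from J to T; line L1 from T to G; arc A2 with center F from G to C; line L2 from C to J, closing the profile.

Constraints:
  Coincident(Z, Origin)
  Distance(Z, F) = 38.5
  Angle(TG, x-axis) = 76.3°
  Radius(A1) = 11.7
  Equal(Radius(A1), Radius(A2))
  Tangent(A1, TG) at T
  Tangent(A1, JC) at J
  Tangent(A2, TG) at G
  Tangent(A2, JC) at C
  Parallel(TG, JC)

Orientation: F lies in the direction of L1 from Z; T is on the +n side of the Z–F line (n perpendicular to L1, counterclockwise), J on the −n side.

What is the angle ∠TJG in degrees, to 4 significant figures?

58.71°

The slot axis is L1's direction at 76.3°, so u = (cos 76.3°, sin 76.3°) = (0.2368, 0.9715) and n = (−sin 76.3°, cos 76.3°) = (-0.9715, 0.2368). Z is at the origin and F lies 38.5 along u from Z, so F = 38.5·u = (9.118, 37.40). Tangency of A1 to both parallel lines with radius 11.7 puts T and J at Z ± 11.7·n: T = (-11.37, 2.771), J = (11.37, -2.771). Equal radii place G and C the same way about F: G = F + 11.7·n = (-2.249, 40.18), C = F − 11.7·n = (20.49, 34.63). Then cos ∠TJG = JT·JG / (|JT||JG|), giving 58.71°.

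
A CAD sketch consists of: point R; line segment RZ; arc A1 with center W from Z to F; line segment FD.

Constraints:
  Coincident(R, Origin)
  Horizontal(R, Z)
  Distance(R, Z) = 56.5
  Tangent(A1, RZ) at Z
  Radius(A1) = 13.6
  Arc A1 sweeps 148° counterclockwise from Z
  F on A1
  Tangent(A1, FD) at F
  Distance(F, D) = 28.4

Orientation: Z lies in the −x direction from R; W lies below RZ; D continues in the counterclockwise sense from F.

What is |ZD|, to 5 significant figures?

43.584

R is at the origin; RZ is horizontal with |RZ| = 56.5 and Z on the −x side, so Z = (-56.500, 0.0000). Tangency of A1 to RZ means the radius WZ is perpendicular to RZ, so W = Z + (0, -13.6) = (-56.500, -13.600). On A1, Z sits at bearing 90° from W; a 148° counterclockwise sweep puts F at bearing 238°, so F = W + 13.6·(cos 238°, sin 238°) = (-63.707, -25.133). The tangent condition forces WF to be normal to FD, so FD runs along (−sin 238°, cos 238°); with |FD| = 28.4, D = (-39.622, -40.183). Then |ZD| = |D − Z| = 43.584.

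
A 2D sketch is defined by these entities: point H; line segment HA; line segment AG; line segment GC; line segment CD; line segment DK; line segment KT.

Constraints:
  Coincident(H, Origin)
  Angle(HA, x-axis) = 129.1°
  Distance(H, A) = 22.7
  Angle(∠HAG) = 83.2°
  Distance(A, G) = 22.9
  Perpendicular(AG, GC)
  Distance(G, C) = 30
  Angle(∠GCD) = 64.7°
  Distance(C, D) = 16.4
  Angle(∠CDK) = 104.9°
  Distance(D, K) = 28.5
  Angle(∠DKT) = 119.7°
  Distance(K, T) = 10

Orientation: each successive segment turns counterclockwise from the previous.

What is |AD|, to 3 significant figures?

24.4

The perpendicularity gives GC at right angles to AG, so GC runs at -44.1°; with |GC| = 30.0, C = (-8.71, -19.7). ∠GCD = 64.7° gives CD at 71.2° from the x-axis; with |CD| = 16.4, D = (-3.42, -4.18). Then |AD| = |D − A| = 24.4.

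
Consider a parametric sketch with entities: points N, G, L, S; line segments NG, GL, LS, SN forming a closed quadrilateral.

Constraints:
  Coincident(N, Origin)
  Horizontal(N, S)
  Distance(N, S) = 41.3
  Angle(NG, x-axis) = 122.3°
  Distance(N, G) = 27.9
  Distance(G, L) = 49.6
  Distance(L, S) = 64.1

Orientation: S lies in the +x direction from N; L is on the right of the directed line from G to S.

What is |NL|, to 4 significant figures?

31.20

Checks: |GL| = 49.60 ✓; |LS| = 64.10 ✓.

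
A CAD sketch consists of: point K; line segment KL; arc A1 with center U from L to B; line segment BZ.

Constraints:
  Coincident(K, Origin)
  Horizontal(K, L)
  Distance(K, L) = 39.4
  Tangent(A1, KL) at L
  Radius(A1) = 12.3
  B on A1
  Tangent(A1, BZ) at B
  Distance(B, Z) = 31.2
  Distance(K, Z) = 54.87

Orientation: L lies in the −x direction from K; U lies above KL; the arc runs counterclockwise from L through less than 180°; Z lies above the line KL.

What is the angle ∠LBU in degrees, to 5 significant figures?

41.023°

K is at the origin; KL is horizontal with |KL| = 39.4 and L on the −x side, so L = (-39.400, 0.0000). A1 meets KL tangentially, so UL is at right angles to KL, so U = L + (0, 12.3) = (-39.400, 12.300). Since UB ⟂ BZ (tangency), |UZ| = √(12.3² + 31.2²) = 33.537 regardless of where B sits on A1. So Z lies on both circle(K, 54.87) and circle(U, 33.537); the above-KL intersection is Z = (-31.536, 44.902). B is the foot of the tangent from Z: B = (-27.218, 14.002).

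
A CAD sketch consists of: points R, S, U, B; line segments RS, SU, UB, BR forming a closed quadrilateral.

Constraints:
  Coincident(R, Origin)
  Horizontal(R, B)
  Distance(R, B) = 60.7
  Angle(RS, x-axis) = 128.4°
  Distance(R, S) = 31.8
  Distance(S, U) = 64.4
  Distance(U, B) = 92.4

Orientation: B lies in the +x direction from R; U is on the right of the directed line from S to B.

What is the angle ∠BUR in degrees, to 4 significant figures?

34.62°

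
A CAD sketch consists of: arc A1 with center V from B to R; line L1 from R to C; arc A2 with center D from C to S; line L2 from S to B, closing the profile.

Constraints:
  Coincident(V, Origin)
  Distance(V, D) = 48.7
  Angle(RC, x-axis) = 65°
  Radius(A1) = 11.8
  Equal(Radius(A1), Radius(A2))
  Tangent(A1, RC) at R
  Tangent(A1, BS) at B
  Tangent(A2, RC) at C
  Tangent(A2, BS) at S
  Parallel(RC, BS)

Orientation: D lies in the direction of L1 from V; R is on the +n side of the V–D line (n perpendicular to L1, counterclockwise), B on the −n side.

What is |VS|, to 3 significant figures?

50.1

Tangency of A1 to both parallel lines with radius 11.8 puts R and B at V ± 11.8·n: R = (-10.7, 4.99), B = (10.7, -4.99). Equal radii place C and S the same way about D: C = D + 11.8·n = (9.89, 49.1), S = D − 11.8·n = (31.3, 39.2). Then |VS| = |S − V| = 50.1.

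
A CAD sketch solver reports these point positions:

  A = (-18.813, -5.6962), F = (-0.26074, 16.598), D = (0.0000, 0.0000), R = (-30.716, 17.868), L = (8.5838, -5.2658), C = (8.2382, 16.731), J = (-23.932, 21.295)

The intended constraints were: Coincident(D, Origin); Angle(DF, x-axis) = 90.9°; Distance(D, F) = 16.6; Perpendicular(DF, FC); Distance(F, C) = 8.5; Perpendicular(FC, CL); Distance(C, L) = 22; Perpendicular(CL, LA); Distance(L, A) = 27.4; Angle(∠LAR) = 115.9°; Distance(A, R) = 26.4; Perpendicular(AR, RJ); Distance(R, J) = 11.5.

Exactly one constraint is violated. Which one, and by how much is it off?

Distance(R, J) = 11.5 — off by 3.90.

D = (0.00, 0.00) ✓; DF at 90.90° ✓; |DF| = 16.60 ✓; ∠(DF, FC) = 90.00° ✓; |FC| = 8.500 ✓; ∠(FC, CL) = 90.00° ✓; |CL| = 22.00 ✓; ∠(CL, LA) = 90.00° ✓; |LA| = 27.40 ✓; ∠LAR = 115.9° ✓; |AR| = 26.40 ✓; ∠(AR, RJ) = 90.00° ✓; |RJ| = 7.600 ✗.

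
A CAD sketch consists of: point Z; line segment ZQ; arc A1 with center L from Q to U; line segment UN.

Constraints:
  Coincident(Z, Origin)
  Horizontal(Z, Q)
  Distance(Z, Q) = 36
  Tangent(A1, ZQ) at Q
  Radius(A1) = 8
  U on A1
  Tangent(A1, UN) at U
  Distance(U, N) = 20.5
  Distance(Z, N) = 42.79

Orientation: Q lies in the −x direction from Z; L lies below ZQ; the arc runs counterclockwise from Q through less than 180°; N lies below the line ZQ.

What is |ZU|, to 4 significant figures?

44.41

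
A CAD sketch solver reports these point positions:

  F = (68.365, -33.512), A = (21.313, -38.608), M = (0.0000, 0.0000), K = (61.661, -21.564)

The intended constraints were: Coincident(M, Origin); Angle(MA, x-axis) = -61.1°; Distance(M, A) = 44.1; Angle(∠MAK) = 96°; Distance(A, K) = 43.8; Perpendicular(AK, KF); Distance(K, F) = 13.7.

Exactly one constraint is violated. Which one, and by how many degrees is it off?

Perpendicular(AK, KF) — off by 6.40°.

M = (0.00, 0.00) ✓; MA at -61.10° ✓; |MA| = 44.10 ✓; ∠MAK = 96.00° ✓; |AK| = 43.80 ✓; ∠(AK, KF) = 83.60° ✗; |KF| = 13.70 ✓.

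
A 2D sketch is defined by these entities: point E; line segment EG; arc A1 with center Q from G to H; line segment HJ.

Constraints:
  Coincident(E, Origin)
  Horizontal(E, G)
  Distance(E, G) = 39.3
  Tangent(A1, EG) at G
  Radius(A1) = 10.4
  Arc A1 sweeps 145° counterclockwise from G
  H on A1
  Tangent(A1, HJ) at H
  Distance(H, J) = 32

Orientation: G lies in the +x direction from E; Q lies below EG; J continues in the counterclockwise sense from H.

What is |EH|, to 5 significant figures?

38.329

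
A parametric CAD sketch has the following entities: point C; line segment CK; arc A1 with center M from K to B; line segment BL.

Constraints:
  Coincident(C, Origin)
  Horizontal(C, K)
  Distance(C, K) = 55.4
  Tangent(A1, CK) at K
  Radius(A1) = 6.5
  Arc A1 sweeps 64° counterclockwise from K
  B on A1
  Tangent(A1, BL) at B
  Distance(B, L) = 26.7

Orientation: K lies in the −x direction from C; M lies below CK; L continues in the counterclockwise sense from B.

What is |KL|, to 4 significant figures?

32.75

On A1, K sits at bearing 90° from M; a 64° counterclockwise sweep puts B at bearing 154°, so B = M + 6.5·(cos 154°, sin 154°) = (-61.24, -3.651). A1 meets BL tangentially, so MB is at right angles to BL, so BL runs along (−sin 154°, cos 154°); with |BL| = 26.7, L = (-72.95, -27.65). Then |KL| = |L − K| = 32.75.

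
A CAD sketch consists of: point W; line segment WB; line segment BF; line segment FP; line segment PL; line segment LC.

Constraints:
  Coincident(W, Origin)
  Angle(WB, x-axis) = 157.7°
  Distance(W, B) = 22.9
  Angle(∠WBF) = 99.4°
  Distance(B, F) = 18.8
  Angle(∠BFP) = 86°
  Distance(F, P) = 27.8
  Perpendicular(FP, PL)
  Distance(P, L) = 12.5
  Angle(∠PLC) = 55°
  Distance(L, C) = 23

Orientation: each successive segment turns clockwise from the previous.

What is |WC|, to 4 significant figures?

26.38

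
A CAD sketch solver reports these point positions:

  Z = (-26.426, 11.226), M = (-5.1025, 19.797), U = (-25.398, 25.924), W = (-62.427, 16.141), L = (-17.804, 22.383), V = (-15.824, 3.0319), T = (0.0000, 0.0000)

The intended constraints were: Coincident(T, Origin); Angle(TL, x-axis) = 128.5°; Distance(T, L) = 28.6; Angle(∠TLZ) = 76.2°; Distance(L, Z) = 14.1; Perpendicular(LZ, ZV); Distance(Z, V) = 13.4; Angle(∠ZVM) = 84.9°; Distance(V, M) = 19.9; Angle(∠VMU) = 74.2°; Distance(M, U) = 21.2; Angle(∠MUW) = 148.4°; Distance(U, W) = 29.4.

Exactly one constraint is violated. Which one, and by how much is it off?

Distance(U, W) = 29.4 — off by 8.90.

T = (0.00, 0.00) ✓; TL at 128.5° ✓; |TL| = 28.60 ✓; ∠TLZ = 76.20° ✓; |LZ| = 14.10 ✓; ∠(LZ, ZV) = 90.00° ✓; |ZV| = 13.40 ✓; ∠ZVM = 84.90° ✓; |VM| = 19.90 ✓; ∠VMU = 74.20° ✓; |MU| = 21.20 ✓; ∠MUW = 148.4° ✓; |UW| = 38.30 ✗.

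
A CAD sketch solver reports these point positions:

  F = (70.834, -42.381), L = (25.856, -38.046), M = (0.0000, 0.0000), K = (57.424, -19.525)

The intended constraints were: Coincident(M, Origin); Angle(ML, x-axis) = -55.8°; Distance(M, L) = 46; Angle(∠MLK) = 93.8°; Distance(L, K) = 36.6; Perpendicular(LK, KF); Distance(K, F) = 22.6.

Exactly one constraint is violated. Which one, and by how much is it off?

Distance(K, F) = 22.6 — off by 3.90.

M = (0.00, 0.00) ✓; ML at -55.80° ✓; |ML| = 46.00 ✓; ∠MLK = 93.80° ✓; |LK| = 36.60 ✓; ∠(LK, KF) = 90.00° ✓; |KF| = 26.50 ✗.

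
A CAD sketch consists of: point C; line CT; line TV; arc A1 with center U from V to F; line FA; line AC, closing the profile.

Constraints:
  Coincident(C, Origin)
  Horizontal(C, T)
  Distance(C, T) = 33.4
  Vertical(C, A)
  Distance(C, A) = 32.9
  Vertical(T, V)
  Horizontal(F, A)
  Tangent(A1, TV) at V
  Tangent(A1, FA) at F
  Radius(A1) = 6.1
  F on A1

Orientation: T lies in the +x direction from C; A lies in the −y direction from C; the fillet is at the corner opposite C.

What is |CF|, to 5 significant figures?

42.752

C is at the origin; CT is horizontal with |CT| = 33.4 and T on the +x side, so T = (33.400, 0.0000). C and A share the same x with |CA| = 32.9 and A on the −y side, so A = (0.0000, -32.900). The virtual corner opposite C is at (33.400, -32.900). The tangent condition forces UV to be normal to TV and the tangent condition forces UF to be normal to FA, with radius 6.1, so the center U sits 6.1 in from both sides at U = (27.300, -26.800). That places the tangent points at V = (33.400, -26.800) on TV and F = (27.300, -32.900) on FA. Then |CF| = |F − C| = 42.752.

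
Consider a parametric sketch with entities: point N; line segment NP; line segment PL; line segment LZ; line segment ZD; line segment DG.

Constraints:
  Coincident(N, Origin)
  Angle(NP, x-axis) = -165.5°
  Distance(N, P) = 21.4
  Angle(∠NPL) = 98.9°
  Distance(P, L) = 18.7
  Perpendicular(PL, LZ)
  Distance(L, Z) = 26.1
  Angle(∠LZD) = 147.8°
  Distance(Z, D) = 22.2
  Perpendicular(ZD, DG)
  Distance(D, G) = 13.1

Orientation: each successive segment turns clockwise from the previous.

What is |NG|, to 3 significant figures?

16.8

N is at the origin; NP runs at -165.5° with length 21.4, so P = (-20.7, -5.36). ∠NPL = 98.9° gives PL at 113° from the x-axis; with |PL| = 18.7, L = (-28.1, 11.8). PL is perpendicular to LZ, so LZ runs at 23.4°; with |LZ| = 26.1, Z = (-4.19, 22.2). ∠LZD = 147.8° gives ZD at -8.80° from the x-axis; with |ZD| = 22.2, D = (17.7, 18.8). ZD is perpendicular to DG, so DG runs at -98.8°; with |DG| = 13.1, G = (15.7, 5.83). Then |NG| = |G − N| = 16.8.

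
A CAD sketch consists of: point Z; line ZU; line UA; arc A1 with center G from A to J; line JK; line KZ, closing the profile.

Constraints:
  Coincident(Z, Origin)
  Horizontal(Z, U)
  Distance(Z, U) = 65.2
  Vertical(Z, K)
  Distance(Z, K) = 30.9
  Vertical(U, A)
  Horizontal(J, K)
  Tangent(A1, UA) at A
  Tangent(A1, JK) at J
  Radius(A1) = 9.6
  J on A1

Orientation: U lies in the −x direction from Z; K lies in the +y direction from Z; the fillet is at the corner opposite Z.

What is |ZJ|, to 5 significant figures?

63.610

The virtual corner opposite Z is at (-65.200, 30.900). A1 meets UA tangentially, so GA is at right angles to UA and since A1 is tangent to JK there, GJ ⟂ JK, with radius 9.6, so the center G sits 9.6 in from both sides at G = (-55.600, 21.300). That places the tangent points at A = (-65.200, 21.300) on UA and J = (-55.600, 30.900) on JK. Then |ZJ| = |J − Z| = 63.610.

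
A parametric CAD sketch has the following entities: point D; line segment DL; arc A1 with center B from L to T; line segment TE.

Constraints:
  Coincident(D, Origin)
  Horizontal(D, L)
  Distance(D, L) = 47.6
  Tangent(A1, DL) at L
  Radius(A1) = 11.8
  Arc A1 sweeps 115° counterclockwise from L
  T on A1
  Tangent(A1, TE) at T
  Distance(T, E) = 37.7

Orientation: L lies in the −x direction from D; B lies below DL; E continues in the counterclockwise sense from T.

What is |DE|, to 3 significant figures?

66.3

D is at the origin; D and L share the same y with |DL| = 47.6 and L on the −x side, so L = (-47.6, 0.00). Since A1 is tangent to DL there, BL ⟂ DL, so B = L + (0, -11.8) = (-47.6, -11.8). On A1, L sits at bearing 90° from B; a 115° counterclockwise sweep puts T at bearing 205°, so T = B + 11.8·(cos 205°, sin 205°) = (-58.3, -16.8). The tangent condition forces BT to be normal to TE, so TE runs along (−sin 205°, cos 205°); with |TE| = 37.7, E = (-42.4, -51.0). Then |DE| = |E − D| = 66.3.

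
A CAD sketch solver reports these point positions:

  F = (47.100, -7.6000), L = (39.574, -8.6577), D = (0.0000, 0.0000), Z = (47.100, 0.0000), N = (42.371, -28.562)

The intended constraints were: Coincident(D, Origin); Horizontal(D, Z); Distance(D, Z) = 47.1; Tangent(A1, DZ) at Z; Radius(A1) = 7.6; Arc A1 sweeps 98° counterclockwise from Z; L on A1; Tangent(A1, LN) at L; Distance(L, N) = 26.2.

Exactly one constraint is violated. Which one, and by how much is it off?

Distance(L, N) = 26.2 — off by 6.10.

D = (0.00, 0.00) ✓; D.y = 0.00, Z.y = 0.00 ✓; |DZ| = 47.10 ✓; ∠(FZ, ZD) = 90.00° ✓; |FZ| = 7.600 ✓; bearing(F→L) − bearing(F→Z) = 98.00° ✓; |FL| = 7.600 ✓; ∠(FL, LN) = 90.00° ✓; |LN| = 20.10 ✗.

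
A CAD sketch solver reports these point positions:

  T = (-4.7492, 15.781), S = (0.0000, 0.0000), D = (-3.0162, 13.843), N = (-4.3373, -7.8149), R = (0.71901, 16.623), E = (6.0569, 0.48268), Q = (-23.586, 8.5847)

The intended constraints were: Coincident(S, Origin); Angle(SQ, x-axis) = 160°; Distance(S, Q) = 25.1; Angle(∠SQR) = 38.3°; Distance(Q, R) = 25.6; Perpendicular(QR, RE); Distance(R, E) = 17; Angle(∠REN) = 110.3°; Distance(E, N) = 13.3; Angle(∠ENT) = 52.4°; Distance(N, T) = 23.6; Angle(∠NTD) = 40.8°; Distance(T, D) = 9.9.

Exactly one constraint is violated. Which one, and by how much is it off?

Distance(T, D) = 9.9 — off by 7.30.

S = (0.00, 0.00) ✓; SQ at 160.0° ✓; |SQ| = 25.10 ✓; ∠SQR = 38.30° ✓; |QR| = 25.60 ✓; ∠(QR, RE) = 90.00° ✓; |RE| = 17.00 ✓; ∠REN = 110.3° ✓; |EN| = 13.30 ✓; ∠ENT = 52.40° ✓; |NT| = 23.60 ✓; ∠NTD = 40.80° ✓; |TD| = 2.600 ✗.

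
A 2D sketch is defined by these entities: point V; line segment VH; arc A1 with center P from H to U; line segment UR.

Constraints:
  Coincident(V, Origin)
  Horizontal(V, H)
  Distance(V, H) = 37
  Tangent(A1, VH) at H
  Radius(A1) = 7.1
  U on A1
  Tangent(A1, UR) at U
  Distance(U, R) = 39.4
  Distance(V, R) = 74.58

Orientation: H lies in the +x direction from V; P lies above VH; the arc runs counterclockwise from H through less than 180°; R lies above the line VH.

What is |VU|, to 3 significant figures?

42.8

V is at the origin; V and H share the same y with |VH| = 37.0 and H on the +x side, so H = (37.0, 0.00). The tangent condition forces PH to be normal to VH, so P = H + (0, 7.1) = (37.0, 7.10). Since PU ⟂ UR (tangency), |PR| = √(7.1² + 39.4²) = 40.0 regardless of where U sits on A1. So R lies on both circle(V, 74.58) and circle(P, 40.0); the above-VH intersection is R = (66.0, 34.7). U is the foot of the tangent from R: U = (42.7, 2.90).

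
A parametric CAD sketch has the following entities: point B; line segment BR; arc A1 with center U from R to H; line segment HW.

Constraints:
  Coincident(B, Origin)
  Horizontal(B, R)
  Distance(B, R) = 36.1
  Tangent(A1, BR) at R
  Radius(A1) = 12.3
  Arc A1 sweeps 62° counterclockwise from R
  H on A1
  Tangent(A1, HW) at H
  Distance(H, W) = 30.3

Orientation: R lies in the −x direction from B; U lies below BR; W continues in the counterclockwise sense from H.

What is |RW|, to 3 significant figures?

41.7

B is at the origin; BR is horizontal with |BR| = 36.1 and R on the −x side, so R = (-36.1, 0.00). A1 meets BR tangentially, so UR is at right angles to BR, so U = R + (0, -12.3) = (-36.1, -12.3). On A1, R sits at bearing 90° from U; a 62° counterclockwise sweep puts H at bearing 152°, so H = U + 12.3·(cos 152°, sin 152°) = (-47.0, -6.53). A1 meets HW tangentially, so UH is at right angles to HW, so HW runs along (−sin 152°, cos 152°); with |HW| = 30.3, W = (-61.2, -33.3). Then |RW| = |W − R| = 41.7.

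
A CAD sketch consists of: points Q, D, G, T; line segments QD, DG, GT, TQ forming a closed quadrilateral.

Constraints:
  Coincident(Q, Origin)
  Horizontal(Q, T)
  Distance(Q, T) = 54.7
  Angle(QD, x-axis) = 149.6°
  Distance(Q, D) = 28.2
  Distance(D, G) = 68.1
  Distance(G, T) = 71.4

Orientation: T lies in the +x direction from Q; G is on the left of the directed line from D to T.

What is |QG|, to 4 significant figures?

67.58

Checks: |DG| = 68.10 ✓; |GT| = 71.40 ✓.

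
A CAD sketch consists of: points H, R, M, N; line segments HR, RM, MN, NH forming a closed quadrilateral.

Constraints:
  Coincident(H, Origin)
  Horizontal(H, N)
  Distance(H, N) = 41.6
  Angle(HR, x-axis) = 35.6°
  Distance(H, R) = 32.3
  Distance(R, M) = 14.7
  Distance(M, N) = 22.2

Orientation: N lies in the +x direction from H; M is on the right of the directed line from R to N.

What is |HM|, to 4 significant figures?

20.81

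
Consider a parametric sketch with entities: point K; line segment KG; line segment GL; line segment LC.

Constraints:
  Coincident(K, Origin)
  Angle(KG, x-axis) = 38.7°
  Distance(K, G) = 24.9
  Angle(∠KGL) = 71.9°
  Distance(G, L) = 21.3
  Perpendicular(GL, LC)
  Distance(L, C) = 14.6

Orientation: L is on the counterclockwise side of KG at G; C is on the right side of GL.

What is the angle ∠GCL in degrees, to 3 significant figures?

55.6°

K is at the origin; KG runs at 38.7° with length 24.9, so G = 24.9·(cos 38.7°, sin 38.7°) = (19.4, 15.6). ∠KGL = 71.9°, so GL runs at 38.7° + (180° − 71.9°) = 147° from the x-axis; with |GL| = 21.3, L = G + 21.3·(cos 147°, sin 147°) = (1.61, 27.2). GL is perpendicular to LC; with |LC| = 14.6 on the right of GL, C = L + 14.6·(0.548, 0.837) = (9.60, 39.4). Then cos ∠GCL = CG·CL / (|CG||CL|), giving 55.6°.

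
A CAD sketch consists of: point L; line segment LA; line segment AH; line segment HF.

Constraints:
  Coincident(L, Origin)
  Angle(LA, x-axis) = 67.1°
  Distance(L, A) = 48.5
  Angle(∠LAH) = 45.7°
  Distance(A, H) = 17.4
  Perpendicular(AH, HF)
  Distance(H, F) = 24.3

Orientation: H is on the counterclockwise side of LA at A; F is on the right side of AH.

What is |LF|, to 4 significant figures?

61.27

L is at the origin; LA runs at 67.1° with length 48.5, so A = 48.5·(cos 67.1°, sin 67.1°) = (18.87, 44.68). ∠LAH = 45.7°, so AH runs at 67.1° + (180° − 45.7°) = 201.4° from the x-axis; with |AH| = 17.4, H = A + 17.4·(cos 201.4°, sin 201.4°) = (2.672, 38.33). AH ⟂ HF; with |HF| = 24.3 on the right of AH, F = H + 24.3·(-0.3649, 0.9311) = (-6.194, 60.95). Then |LF| = |F − L| = 61.27.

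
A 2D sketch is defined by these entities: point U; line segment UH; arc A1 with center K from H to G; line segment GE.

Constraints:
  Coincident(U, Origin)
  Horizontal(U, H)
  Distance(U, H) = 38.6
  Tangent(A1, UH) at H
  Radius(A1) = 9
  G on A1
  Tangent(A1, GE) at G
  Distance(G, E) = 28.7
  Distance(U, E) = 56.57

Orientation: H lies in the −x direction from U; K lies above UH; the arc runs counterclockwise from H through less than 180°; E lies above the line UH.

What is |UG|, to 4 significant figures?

32.68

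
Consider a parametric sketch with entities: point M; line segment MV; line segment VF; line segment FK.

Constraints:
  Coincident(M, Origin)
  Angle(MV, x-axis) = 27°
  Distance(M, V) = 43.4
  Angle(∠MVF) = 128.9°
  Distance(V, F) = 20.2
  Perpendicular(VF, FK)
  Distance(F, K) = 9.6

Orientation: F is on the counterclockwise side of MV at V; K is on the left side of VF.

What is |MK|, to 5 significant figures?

53.257

M is at the origin; MV runs at 27.0° with length 43.4, so V = 43.4·(cos 27.0°, sin 27.0°) = (38.670, 19.703). ∠MVF = 128.9°, so VF runs at 27.0° + (180° − 128.9°) = 78.100° from the x-axis; with |VF| = 20.2, F = V + 20.2·(cos 78.100°, sin 78.100°) = (42.835, 39.469). VF ⟂ FK; with |FK| = 9.6 on the left of VF, K = F + 9.6·(-0.97851, 0.20620) = (33.441, 41.449). Then |MK| = |K − M| = 53.257.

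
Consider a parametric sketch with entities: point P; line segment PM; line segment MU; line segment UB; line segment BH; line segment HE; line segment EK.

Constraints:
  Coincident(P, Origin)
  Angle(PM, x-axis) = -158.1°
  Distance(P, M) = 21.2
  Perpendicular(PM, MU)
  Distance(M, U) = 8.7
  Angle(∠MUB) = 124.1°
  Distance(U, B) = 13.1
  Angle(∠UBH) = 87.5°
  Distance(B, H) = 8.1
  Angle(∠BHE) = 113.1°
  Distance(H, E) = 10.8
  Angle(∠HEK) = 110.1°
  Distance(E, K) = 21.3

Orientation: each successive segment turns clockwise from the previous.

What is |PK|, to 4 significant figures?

33.43

P is at the origin; PM runs at -158.1° with length 21.2, so M = (-19.67, -7.907). PM is perpendicular to MU, so MU runs at 111.9°; with |MU| = 8.7, U = (-22.92, 0.1648). ∠MUB = 124.1° gives UB at 56.00° from the x-axis; with |UB| = 13.1, B = (-15.59, 11.03). ∠UBH = 87.5° gives BH at -36.50° from the x-axis; with |BH| = 8.1, H = (-9.078, 6.207). ∠BHE = 113.1° gives HE at -103.4° from the x-axis; with |HE| = 10.8, E = (-11.58, -4.299). ∠HEK = 110.1° gives EK at -173.3° from the x-axis; with |EK| = 21.3, K = (-32.74, -6.784). Then |PK| = |K − P| = 33.43.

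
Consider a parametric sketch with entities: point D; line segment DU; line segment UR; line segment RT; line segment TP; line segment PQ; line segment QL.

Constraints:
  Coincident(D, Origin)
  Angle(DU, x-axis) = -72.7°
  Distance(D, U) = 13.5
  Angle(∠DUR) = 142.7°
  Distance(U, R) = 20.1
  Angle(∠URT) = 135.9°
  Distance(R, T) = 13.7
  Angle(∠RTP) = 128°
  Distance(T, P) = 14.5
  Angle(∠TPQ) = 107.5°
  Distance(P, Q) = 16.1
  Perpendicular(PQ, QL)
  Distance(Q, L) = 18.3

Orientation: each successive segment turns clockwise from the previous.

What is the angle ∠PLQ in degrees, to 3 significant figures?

41.3°

∠TPQ = 107.5° gives PQ at 81.4° from the x-axis; with |PQ| = 16.1, Q = (-25.8, -15.5). PQ is perpendicular to QL, so QL runs at -8.60°; with |QL| = 18.3, L = (-7.70, -18.2). Then cos ∠PLQ = LP·LQ / (|LP||LQ|), giving 41.3°.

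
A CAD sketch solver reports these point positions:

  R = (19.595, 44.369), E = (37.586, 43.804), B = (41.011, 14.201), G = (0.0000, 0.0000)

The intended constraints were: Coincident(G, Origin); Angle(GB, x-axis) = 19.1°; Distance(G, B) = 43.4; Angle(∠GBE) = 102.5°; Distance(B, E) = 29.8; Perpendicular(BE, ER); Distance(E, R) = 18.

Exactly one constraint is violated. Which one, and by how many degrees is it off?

Perpendicular(BE, ER) — off by 8.40°.

G = (0.00, 0.00) ✓; GB at 19.10° ✓; |GB| = 43.40 ✓; ∠GBE = 102.5° ✓; |BE| = 29.80 ✓; ∠(BE, ER) = 81.60° ✗; |ER| = 18.00 ✓.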